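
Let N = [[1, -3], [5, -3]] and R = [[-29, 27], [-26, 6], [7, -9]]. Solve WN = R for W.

W = [[-4, -5], [4, -6], [2, 1]]

Right-multiplying both sides by N⁻¹ gives W = RN⁻¹.
det N = 12; the adjugate gives N⁻¹ = [[-1/4, 1/4], [-5/12, 1/12]].
W = RN⁻¹ = [[-29, 27], [-26, 6], [7, -9]] · [[-1/4, 1/4], [-5/12, 1/12]] = [[-4, -5], [4, -6], [2, 1]].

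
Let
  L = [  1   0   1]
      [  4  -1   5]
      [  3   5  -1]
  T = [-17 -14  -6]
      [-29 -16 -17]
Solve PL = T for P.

P = [[-4, -1, -3], [-1, -4, -4]]

L is on the right of P, so right-multiply by L⁻¹: P = TL⁻¹.
det L = -1; the adjugate gives L⁻¹ = [[24, -5, -1], [-19, 4, 1], [-23, 5, 1]].
P = TL⁻¹ = [[-17, -14, -6], [-29, -16, -17]] · [[24, -5, -1], [-19, 4, 1], [-23, 5, 1]] = [[-4, -1, -3], [-1, -4, -4]].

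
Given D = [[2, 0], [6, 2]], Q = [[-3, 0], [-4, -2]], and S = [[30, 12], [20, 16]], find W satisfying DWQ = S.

W = D⁻¹SQ⁻¹ (apply D⁻¹ on the left and Q⁻¹ on the right).
det D = 4; the adjugate gives D⁻¹ = [[1/2, 0], [-3/2, 1/2]].
det Q = 6, so Q⁻¹ = [[-1/3, 0], [2/3, -1/2]].
D⁻¹S = [[15, 6], [-35, -10]].
W = (D⁻¹S)Q⁻¹ = [[-1, -3], [5, 5]].

W = [[-1, -3], [5, 5]]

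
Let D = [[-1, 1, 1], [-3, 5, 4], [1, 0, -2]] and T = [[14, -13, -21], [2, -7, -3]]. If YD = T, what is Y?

Since D sits to the right of Y, Y = TD⁻¹.
D has determinant 3; D⁻¹ = [[-10/3, 2/3, -1/3], [-2/3, 1/3, 1/3], [-5/3, 1/3, -2/3]].
Y = TD⁻¹ = [[14, -13, -21], [2, -7, -3]] · [[-10/3, 2/3, -1/3], [-2/3, 1/3, 1/3], [-5/3, 1/3, -2/3]] = [[-3, -2, 5], [3, -2, -1]].

Y = [[-3, -2, 5], [3, -2, -1]]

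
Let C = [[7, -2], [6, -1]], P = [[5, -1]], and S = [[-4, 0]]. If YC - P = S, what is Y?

Y = [[1, -1]]

YC = S + P = [[1, -1]].
C is on the right of Y, so right-multiply by C⁻¹: Y = (S + P)C⁻¹.
det C = 5, so C⁻¹ = [[-1/5, 2/5], [-6/5, 7/5]].
Y = (S + P)C⁻¹ = [[1, -1]].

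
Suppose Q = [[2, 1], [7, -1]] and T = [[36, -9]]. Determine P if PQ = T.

Q is on the right of P, so right-multiply by Q⁻¹: P = TQ⁻¹.
det Q = -9; the adjugate gives Q⁻¹ = [[1/9, 1/9], [7/9, -2/9]].
P = TQ⁻¹ = [[36, -9]] · [[1/9, 1/9], [7/9, -2/9]] = [[-3, 6]].

P = [[-3, 6]]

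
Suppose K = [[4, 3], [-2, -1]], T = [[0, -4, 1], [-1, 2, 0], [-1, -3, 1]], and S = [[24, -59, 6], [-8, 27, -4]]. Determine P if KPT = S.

Left-multiply by K⁻¹ and right-multiply by T⁻¹: P = K⁻¹ST⁻¹.
det K = 2, so K⁻¹ = [[-1/2, -3/2], [1, 2]].
det T = 1; the adjugate gives T⁻¹ = [[2, 1, -2], [1, 1, -1], [5, 4, -4]].
K⁻¹S = [[0, -11, 3], [8, -5, -2]].
P = (K⁻¹S)T⁻¹ = [[4, 1, -1], [1, -5, -3]].

P = [[4, 1, -1], [1, -5, -3]]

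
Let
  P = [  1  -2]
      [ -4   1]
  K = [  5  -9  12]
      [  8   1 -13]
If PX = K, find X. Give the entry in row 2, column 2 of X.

5

P is on the left of X, so left-multiply by P⁻¹: X = P⁻¹K.
det P = -7, so P⁻¹ = [[-1/7, -2/7], [-4/7, -1/7]].
X = P⁻¹K = [[-1/7, -2/7], [-4/7, -1/7]] · [[5, -9, 12], [8, 1, -13]] = [[-3, 1, 2], [-4, 5, -5]].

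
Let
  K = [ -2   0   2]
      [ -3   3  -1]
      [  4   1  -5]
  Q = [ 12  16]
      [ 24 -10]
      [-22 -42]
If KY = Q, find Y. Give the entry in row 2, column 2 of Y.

K is on the left of Y, so left-multiply by K⁻¹: Y = K⁻¹Q.
det K = -2, so K⁻¹ = [[7, -1, 3], [19/2, -1, 4], [15/2, -1, 3]].
Y = K⁻¹Q = [[7, -1, 3], [19/2, -1, 4], [15/2, -1, 3]] · [[12, 16], [24, -10], [-22, -42]] = [[-6, -4], [2, -6], [0, 4]].

-6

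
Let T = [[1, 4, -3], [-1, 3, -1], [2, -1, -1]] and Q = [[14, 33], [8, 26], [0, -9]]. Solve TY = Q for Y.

Since T multiplies Y on the left, Y = T⁻¹Q.
det T = -1, so T⁻¹ = [[4, -7, -5], [3, -5, -4], [5, -9, -7]].
Y = T⁻¹Q = [[4, -7, -5], [3, -5, -4], [5, -9, -7]] · [[14, 33], [8, 26], [0, -9]] = [[0, -5], [2, 5], [-2, -6]].

Y = [[0, -5], [2, 5], [-2, -6]]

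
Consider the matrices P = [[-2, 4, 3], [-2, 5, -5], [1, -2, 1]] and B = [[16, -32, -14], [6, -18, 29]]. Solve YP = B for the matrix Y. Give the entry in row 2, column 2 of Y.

Right-multiplying both sides by P⁻¹ gives Y = BP⁻¹.
det P = -5, so P⁻¹ = [[1, 2, 7], [3/5, 1, 16/5], [1/5, 0, 2/5]].
Y = BP⁻¹ = [[16, -32, -14], [6, -18, 29]] · [[1, 2, 7], [3/5, 1, 16/5], [1/5, 0, 2/5]] = [[-6, 0, 4], [1, -6, -4]].

-6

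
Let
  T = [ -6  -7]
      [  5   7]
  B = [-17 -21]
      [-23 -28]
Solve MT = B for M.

T is on the right of M, so right-multiply by T⁻¹: M = BT⁻¹.
T has determinant -7; T⁻¹ = [[-1, -1], [5/7, 6/7]].
M = BT⁻¹ = [[-17, -21], [-23, -28]] · [[-1, -1], [5/7, 6/7]] = [[2, -1], [3, -1]].

M = [[2, -1], [3, -1]]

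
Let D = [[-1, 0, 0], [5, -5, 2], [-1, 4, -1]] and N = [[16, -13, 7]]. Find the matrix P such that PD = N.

D is on the right of P, so right-multiply by D⁻¹: P = ND⁻¹.
det D = 3; the adjugate gives D⁻¹ = [[-1, 0, 0], [1, 1/3, 2/3], [5, 4/3, 5/3]].
P = ND⁻¹ = [[16, -13, 7]] · [[-1, 0, 0], [1, 1/3, 2/3], [5, 4/3, 5/3]] = [[6, 5, 3]].

P = [[6, 5, 3]]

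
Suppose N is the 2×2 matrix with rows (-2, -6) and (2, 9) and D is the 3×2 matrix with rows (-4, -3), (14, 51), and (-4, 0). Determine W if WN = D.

Since N sits to the right of W, W = DN⁻¹.
det N = -6, so N⁻¹ = [[-3/2, -1], [1/3, 1/3]].
W = DN⁻¹ = [[-4, -3], [14, 51], [-4, 0]] · [[-3/2, -1], [1/3, 1/3]] = [[5, 3], [-4, 3], [6, 4]].

W = [[5, 3], [-4, 3], [6, 4]]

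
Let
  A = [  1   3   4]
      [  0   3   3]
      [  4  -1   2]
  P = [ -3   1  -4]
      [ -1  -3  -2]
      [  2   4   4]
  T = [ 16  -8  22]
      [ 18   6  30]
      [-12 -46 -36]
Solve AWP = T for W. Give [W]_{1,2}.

W = A⁻¹TP⁻¹ (apply A⁻¹ on the left and P⁻¹ on the right).
A has determinant -3; A⁻¹ = [[-3, 10/3, 1], [-4, 14/3, 1], [4, -13/3, -1]].
P has determinant 4; P⁻¹ = [[-1, -5, -7/2], [0, -1, -1/2], [1/2, 7/2, 5/2]].
A⁻¹T = [[0, -2, -2], [8, 14, 16], [-2, -12, -6]].
W = (A⁻¹T)P⁻¹ = [[-1, -5, -4], [0, 2, 5], [-1, 1, -2]].

-5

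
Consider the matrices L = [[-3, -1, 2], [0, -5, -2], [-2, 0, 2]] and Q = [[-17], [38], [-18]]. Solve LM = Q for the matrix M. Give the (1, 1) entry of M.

5

Since L multiplies M on the left, M = L⁻¹Q.
det L = 6, so L⁻¹ = [[-5/3, 1/3, 2], [2/3, -1/3, -1], [-5/3, 1/3, 5/2]].
M = L⁻¹Q = [[-5/3, 1/3, 2], [2/3, -1/3, -1], [-5/3, 1/3, 5/2]] · [[-17], [38], [-18]] = [[5], [-6], [-4]].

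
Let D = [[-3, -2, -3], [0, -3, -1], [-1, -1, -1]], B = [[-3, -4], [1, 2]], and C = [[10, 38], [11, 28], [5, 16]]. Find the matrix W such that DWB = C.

Isolating W: multiply by D⁻¹ from the left and B⁻¹ from the right, so W = D⁻¹CB⁻¹.
det D = 1, so D⁻¹ = [[2, 1, -7], [1, 0, -3], [-3, -1, 9]].
B has determinant -2; B⁻¹ = [[-1, -2], [1/2, 3/2]].
D⁻¹C = [[-4, -8], [-5, -10], [4, 2]].
W = (D⁻¹C)B⁻¹ = [[0, -4], [0, -5], [-3, -5]].

W = [[0, -4], [0, -5], [-3, -5]]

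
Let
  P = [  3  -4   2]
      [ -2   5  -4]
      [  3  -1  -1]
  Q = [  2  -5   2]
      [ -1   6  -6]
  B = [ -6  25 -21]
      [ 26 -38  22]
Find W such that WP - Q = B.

W = [[1, 5, 1], [5, -2, 2]]

WP = B + Q = [[-4, 20, -19], [25, -32, 16]].
Since P sits to the right of W, W = (B + Q)P⁻¹.
det P = 3; the adjugate gives P⁻¹ = [[-3, -2, 2], [-14/3, -3, 8/3], [-13/3, -3, 7/3]].
W = (B + Q)P⁻¹ = [[1, 5, 1], [5, -2, 2]].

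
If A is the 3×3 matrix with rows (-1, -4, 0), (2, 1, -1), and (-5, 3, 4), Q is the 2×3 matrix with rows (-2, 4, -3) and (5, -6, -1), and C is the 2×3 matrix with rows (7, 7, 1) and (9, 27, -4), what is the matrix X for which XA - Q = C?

XA = C + Q = [[5, 11, -2], [14, 21, -5]].
Since A sits to the right of X, X = (C + Q)A⁻¹.
det A = 5, so A⁻¹ = [[7/5, 16/5, 4/5], [-3/5, -4/5, -1/5], [11/5, 23/5, 7/5]].
X = (C + Q)A⁻¹ = [[-4, -2, -1], [-4, 5, 0]].

X = [[-4, -2, -1], [-4, 5, 0]]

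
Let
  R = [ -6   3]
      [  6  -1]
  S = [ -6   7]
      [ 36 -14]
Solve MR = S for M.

R is on the right of M, so right-multiply by R⁻¹: M = SR⁻¹.
det R = -12; the adjugate gives R⁻¹ = [[1/12, 1/4], [1/2, 1/2]].
M = SR⁻¹ = [[-6, 7], [36, -14]] · [[1/12, 1/4], [1/2, 1/2]] = [[3, 2], [-4, 2]].

M = [[3, 2], [-4, 2]]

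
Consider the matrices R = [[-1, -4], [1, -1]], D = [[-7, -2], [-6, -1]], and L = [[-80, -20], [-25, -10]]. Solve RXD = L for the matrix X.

Isolating X: multiply by R⁻¹ from the left and D⁻¹ from the right, so X = R⁻¹LD⁻¹.
R has determinant 5; R⁻¹ = [[-1/5, 4/5], [-1/5, -1/5]].
det D = -5, so D⁻¹ = [[1/5, -2/5], [-6/5, 7/5]].
R⁻¹L = [[-4, -4], [21, 6]].
X = (R⁻¹L)D⁻¹ = [[4, -4], [-3, 0]].

X = [[4, -4], [-3, 0]]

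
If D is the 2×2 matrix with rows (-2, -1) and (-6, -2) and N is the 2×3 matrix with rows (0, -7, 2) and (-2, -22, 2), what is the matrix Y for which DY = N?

Since D multiplies Y on the left, Y = D⁻¹N.
det D = -2, so D⁻¹ = [[1, -1/2], [-3, 1]].
Y = D⁻¹N = [[1, -1/2], [-3, 1]] · [[0, -7, 2], [-2, -22, 2]] = [[1, 4, 1], [-2, -1, -4]].

Y = [[1, 4, 1], [-2, -1, -4]]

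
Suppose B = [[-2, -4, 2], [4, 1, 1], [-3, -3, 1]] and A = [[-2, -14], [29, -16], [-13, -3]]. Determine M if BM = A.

M = [[6, -3], [0, 2], [5, -6]]

B is on the left of M, so left-multiply by B⁻¹: M = B⁻¹A.
det B = 2; the adjugate gives B⁻¹ = [[2, -1, -3], [-7/2, 2, 5], [-9/2, 3, 7]].
M = B⁻¹A = [[2, -1, -3], [-7/2, 2, 5], [-9/2, 3, 7]] · [[-2, -14], [29, -16], [-13, -3]] = [[6, -3], [0, 2], [5, -6]].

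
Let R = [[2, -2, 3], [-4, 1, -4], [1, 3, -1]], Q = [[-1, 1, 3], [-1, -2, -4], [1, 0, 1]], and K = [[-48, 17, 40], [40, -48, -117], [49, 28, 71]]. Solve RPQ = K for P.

P = R⁻¹KQ⁻¹ (apply R⁻¹ on the left and Q⁻¹ on the right).
det R = -1, so R⁻¹ = [[-11, -7, -5], [8, 5, 4], [13, 8, 6]].
det Q = 5; the adjugate gives Q⁻¹ = [[-2/5, -1/5, 2/5], [-3/5, -4/5, -7/5], [2/5, 1/5, 3/5]].
R⁻¹K = [[3, 9, 24], [12, 8, 19], [-10, 5, 10]].
P = (R⁻¹K)Q⁻¹ = [[3, -3, 3], [-2, -5, 5], [5, 0, -5]].

P = [[3, -3, 3], [-2, -5, 5], [5, 0, -5]]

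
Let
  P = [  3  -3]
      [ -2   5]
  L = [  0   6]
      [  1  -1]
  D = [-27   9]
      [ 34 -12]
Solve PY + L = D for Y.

Y = [[-4, -2], [5, -3]]

PY = D − L = [[-27, 3], [33, -11]].
Since P multiplies Y on the left, Y = P⁻¹(D − L).
P has determinant 9; P⁻¹ = [[5/9, 1/3], [2/9, 1/3]].
Y = P⁻¹(D − L) = [[-4, -2], [5, -3]].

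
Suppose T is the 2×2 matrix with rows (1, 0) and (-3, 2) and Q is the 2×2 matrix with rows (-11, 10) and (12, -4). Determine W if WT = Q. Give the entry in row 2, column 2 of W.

Since T sits to the right of W, W = QT⁻¹.
T has determinant 2; T⁻¹ = [[1, 0], [3/2, 1/2]].
W = QT⁻¹ = [[-11, 10], [12, -4]] · [[1, 0], [3/2, 1/2]] = [[4, 5], [6, -2]].

-2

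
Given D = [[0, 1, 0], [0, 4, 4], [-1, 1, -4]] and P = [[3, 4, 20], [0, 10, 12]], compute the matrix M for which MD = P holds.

M = [[-1, 2, -3], [-2, 3, 0]]

Right-multiplying both sides by D⁻¹ gives M = PD⁻¹.
det D = -4, so D⁻¹ = [[5, -1, -1], [1, 0, 0], [-1, 1/4, 0]].
M = PD⁻¹ = [[3, 4, 20], [0, 10, 12]] · [[5, -1, -1], [1, 0, 0], [-1, 1/4, 0]] = [[-1, 2, -3], [-2, 3, 0]].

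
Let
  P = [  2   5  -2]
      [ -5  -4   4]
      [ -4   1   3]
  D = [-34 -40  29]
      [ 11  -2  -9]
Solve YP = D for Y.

Y = [[-5, 4, 1], [3, 3, -5]]

Right-multiplying both sides by P⁻¹ gives Y = DP⁻¹.
det P = 5, so P⁻¹ = [[-16/5, -17/5, 12/5], [-1/5, -2/5, 2/5], [-21/5, -22/5, 17/5]].
Y = DP⁻¹ = [[-34, -40, 29], [11, -2, -9]] · [[-16/5, -17/5, 12/5], [-1/5, -2/5, 2/5], [-21/5, -22/5, 17/5]] = [[-5, 4, 1], [3, 3, -5]].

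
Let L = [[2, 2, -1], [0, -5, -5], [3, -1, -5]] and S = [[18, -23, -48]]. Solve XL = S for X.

Right-multiplying both sides by L⁻¹ gives X = SL⁻¹.
L has determinant -5; L⁻¹ = [[-4, -11/5, 3], [3, 7/5, -2], [-3, -8/5, 2]].
X = SL⁻¹ = [[18, -23, -48]] · [[-4, -11/5, 3], [3, 7/5, -2], [-3, -8/5, 2]] = [[3, 5, 4]].

X = [[3, 5, 4]]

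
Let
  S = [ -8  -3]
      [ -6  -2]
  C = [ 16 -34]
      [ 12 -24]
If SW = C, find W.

W = [[-2, 2], [0, 6]]

Left-multiplying both sides by S⁻¹ gives W = S⁻¹C.
S has determinant -2; S⁻¹ = [[1, -3/2], [-3, 4]].
W = S⁻¹C = [[1, -3/2], [-3, 4]] · [[16, -34], [12, -24]] = [[-2, 2], [0, 6]].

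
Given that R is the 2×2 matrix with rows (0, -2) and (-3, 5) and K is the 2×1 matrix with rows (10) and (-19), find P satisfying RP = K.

P = [[-2], [-5]]

Since R multiplies P on the left, P = R⁻¹K.
det R = -6, so R⁻¹ = [[-5/6, -1/3], [-1/2, 0]].
P = R⁻¹K = [[-5/6, -1/3], [-1/2, 0]] · [[10], [-19]] = [[-2], [-5]].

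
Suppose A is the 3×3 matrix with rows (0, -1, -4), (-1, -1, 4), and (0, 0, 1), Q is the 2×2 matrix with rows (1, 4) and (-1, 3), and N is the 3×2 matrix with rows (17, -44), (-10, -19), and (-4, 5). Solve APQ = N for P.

P = [[0, 5], [3, 4], [-1, 3]]

P = A⁻¹NQ⁻¹ (apply A⁻¹ on the left and Q⁻¹ on the right).
det A = -1; the adjugate gives A⁻¹ = [[1, -1, 8], [-1, 0, -4], [0, 0, 1]].
Q has determinant 7; Q⁻¹ = [[3/7, -4/7], [1/7, 1/7]].
A⁻¹N = [[-5, 15], [-1, 24], [-4, 5]].
P = (A⁻¹N)Q⁻¹ = [[0, 5], [3, 4], [-1, 3]].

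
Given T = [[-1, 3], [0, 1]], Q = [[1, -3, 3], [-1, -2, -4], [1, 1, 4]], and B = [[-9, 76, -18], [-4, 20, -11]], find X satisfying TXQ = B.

X = [[3, 1, -5], [-5, -4, -3]]

X = T⁻¹BQ⁻¹ (apply T⁻¹ on the left and Q⁻¹ on the right).
T has determinant -1; T⁻¹ = [[-1, 3], [0, 1]].
Q has determinant -1; Q⁻¹ = [[4, -15, -18], [0, -1, -1], [-1, 4, 5]].
T⁻¹B = [[-3, -16, -15], [-4, 20, -11]].
X = (T⁻¹B)Q⁻¹ = [[3, 1, -5], [-5, -4, -3]].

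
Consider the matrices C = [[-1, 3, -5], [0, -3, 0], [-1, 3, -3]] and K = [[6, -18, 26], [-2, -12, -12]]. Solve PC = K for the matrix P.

P = [[-4, 0, -2], [3, 6, -1]]

C is on the right of P, so right-multiply by C⁻¹: P = KC⁻¹.
det C = 6, so C⁻¹ = [[3/2, -1, -5/2], [0, -1/3, 0], [-1/2, 0, 1/2]].
P = KC⁻¹ = [[6, -18, 26], [-2, -12, -12]] · [[3/2, -1, -5/2], [0, -1/3, 0], [-1/2, 0, 1/2]] = [[-4, 0, -2], [3, 6, -1]].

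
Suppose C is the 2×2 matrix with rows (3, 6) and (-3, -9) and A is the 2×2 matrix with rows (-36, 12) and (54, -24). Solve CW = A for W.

W = [[0, -4], [-6, 4]]

C is on the left of W, so left-multiply by C⁻¹: W = C⁻¹A.
C has determinant -9; C⁻¹ = [[1, 2/3], [-1/3, -1/3]].
W = C⁻¹A = [[1, 2/3], [-1/3, -1/3]] · [[-36, 12], [54, -24]] = [[0, -4], [-6, 4]].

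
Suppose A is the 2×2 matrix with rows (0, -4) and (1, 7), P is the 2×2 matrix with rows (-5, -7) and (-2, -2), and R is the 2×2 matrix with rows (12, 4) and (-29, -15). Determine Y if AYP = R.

Y = [[0, 4], [-1, 4]]

Y = A⁻¹RP⁻¹ (apply A⁻¹ on the left and P⁻¹ on the right).
A has determinant 4; A⁻¹ = [[7/4, 1], [-1/4, 0]].
det P = -4; the adjugate gives P⁻¹ = [[1/2, -7/4], [-1/2, 5/4]].
A⁻¹R = [[-8, -8], [-3, -1]].
Y = (A⁻¹R)P⁻¹ = [[0, 4], [-1, 4]].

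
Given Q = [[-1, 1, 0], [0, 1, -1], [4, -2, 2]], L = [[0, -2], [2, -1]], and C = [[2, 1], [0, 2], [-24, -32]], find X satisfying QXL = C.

X = Q⁻¹CL⁻¹ (apply Q⁻¹ on the left and L⁻¹ on the right).
det Q = -4; the adjugate gives Q⁻¹ = [[0, 1/2, 1/4], [1, 1/2, 1/4], [1, -1/2, 1/4]].
L has determinant 4; L⁻¹ = [[-1/4, 1/2], [-1/2, 0]].
Q⁻¹C = [[-6, -7], [-4, -6], [-4, -8]].
X = (Q⁻¹C)L⁻¹ = [[5, -3], [4, -2], [5, -2]].

X = [[5, -3], [4, -2], [5, -2]]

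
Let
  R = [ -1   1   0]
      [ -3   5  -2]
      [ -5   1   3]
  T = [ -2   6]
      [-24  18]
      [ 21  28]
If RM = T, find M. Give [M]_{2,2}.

2

Left-multiplying both sides by R⁻¹ gives M = R⁻¹T.
R has determinant 2; R⁻¹ = [[17/2, -3/2, -1], [19/2, -3/2, -1], [11, -2, -1]].
M = R⁻¹T = [[17/2, -3/2, -1], [19/2, -3/2, -1], [11, -2, -1]] · [[-2, 6], [-24, 18], [21, 28]] = [[-2, -4], [-4, 2], [5, 2]].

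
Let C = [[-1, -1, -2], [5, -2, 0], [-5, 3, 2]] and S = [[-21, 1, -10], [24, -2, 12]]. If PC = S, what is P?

C is on the right of P, so right-multiply by C⁻¹: P = SC⁻¹.
C has determinant 4; C⁻¹ = [[-1, -1, -1], [-5/2, -3, -5/2], [5/4, 2, 7/4]].
P = SC⁻¹ = [[-21, 1, -10], [24, -2, 12]] · [[-1, -1, -1], [-5/2, -3, -5/2], [5/4, 2, 7/4]] = [[6, -2, 1], [-4, 6, 2]].

P = [[6, -2, 1], [-4, 6, 2]]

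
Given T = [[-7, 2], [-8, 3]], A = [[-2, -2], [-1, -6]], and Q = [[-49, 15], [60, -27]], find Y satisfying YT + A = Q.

Y = [[1, 5], [-3, -5]]

YT = Q − A = [[-47, 17], [61, -21]].
T is on the right of Y, so right-multiply by T⁻¹: Y = (Q − A)T⁻¹.
det T = -5; the adjugate gives T⁻¹ = [[-3/5, 2/5], [-8/5, 7/5]].
Y = (Q − A)T⁻¹ = [[1, 5], [-3, -5]].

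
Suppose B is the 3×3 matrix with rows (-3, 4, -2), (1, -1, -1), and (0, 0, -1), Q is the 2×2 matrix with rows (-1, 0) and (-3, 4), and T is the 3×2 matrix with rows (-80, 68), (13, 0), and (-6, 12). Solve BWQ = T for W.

W = B⁻¹TQ⁻¹ (apply B⁻¹ on the left and Q⁻¹ on the right).
det B = 1, so B⁻¹ = [[1, 4, -6], [1, 3, -5], [0, 0, -1]].
Q has determinant -4; Q⁻¹ = [[-1, 0], [-3/4, 1/4]].
B⁻¹T = [[8, -4], [-11, 8], [6, -12]].
W = (B⁻¹T)Q⁻¹ = [[-5, -1], [5, 2], [3, -3]].

W = [[-5, -1], [5, 2], [3, -3]]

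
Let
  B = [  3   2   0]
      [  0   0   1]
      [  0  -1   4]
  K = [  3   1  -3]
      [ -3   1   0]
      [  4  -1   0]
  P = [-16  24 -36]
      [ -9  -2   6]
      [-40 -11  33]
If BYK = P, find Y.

Isolating Y: multiply by B⁻¹ from the left and K⁻¹ from the right, so Y = B⁻¹PK⁻¹.
det B = 3; the adjugate gives B⁻¹ = [[1/3, -8/3, 2/3], [0, 4, -1], [0, 1, 0]].
det K = 3; the adjugate gives K⁻¹ = [[0, 1, 1], [0, 4, 3], [-1/3, 7/3, 2]].
B⁻¹P = [[-8, 6, -6], [4, 3, -9], [-9, -2, 6]].
Y = (B⁻¹P)K⁻¹ = [[2, 2, -2], [3, -5, -5], [-2, -3, -3]].

Y = [[2, 2, -2], [3, -5, -5], [-2, -3, -3]]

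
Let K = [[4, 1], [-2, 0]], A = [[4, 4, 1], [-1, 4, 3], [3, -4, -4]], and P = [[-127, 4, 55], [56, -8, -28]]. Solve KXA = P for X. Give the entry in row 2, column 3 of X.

Left-multiply by K⁻¹ and right-multiply by A⁻¹: X = K⁻¹PA⁻¹.
K has determinant 2; K⁻¹ = [[0, -1/2], [1, 2]].
A has determinant -4; A⁻¹ = [[1, -3, -2], [-5/4, 19/4, 13/4], [2, -7, -5]].
K⁻¹P = [[-28, 4, 14], [-15, -12, -1]].
X = (K⁻¹P)A⁻¹ = [[-5, 5, -1], [-2, -5, -4]].

-4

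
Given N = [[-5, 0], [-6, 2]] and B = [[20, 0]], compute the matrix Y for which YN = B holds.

Since N sits to the right of Y, Y = BN⁻¹.
N has determinant -10; N⁻¹ = [[-1/5, 0], [-3/5, 1/2]].
Y = BN⁻¹ = [[20, 0]] · [[-1/5, 0], [-3/5, 1/2]] = [[-4, 0]].

Y = [[-4, 0]]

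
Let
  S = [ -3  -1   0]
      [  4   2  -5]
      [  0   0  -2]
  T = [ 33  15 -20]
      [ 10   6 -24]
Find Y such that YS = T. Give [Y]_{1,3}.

-5

Since S sits to the right of Y, Y = TS⁻¹.
S has determinant 4; S⁻¹ = [[-1, -1/2, 5/4], [2, 3/2, -15/4], [0, 0, -1/2]].
Y = TS⁻¹ = [[33, 15, -20], [10, 6, -24]] · [[-1, -1/2, 5/4], [2, 3/2, -15/4], [0, 0, -1/2]] = [[-3, 6, -5], [2, 4, 2]].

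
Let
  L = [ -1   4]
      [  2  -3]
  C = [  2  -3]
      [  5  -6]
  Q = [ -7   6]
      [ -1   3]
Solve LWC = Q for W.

W = L⁻¹QC⁻¹ (apply L⁻¹ on the left and C⁻¹ on the right).
det L = -5; the adjugate gives L⁻¹ = [[3/5, 4/5], [2/5, 1/5]].
det C = 3, so C⁻¹ = [[-2, 1], [-5/3, 2/3]].
L⁻¹Q = [[-5, 6], [-3, 3]].
W = (L⁻¹Q)C⁻¹ = [[0, -1], [1, -1]].

W = [[0, -1], [1, -1]]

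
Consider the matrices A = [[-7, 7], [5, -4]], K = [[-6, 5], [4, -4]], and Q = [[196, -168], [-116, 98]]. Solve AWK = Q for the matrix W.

W = [[2, 2], [-2, 3]]

Isolating W: multiply by A⁻¹ from the left and K⁻¹ from the right, so W = A⁻¹QK⁻¹.
A has determinant -7; A⁻¹ = [[4/7, 1], [5/7, 1]].
det K = 4; the adjugate gives K⁻¹ = [[-1, -5/4], [-1, -3/2]].
A⁻¹Q = [[-4, 2], [24, -22]].
W = (A⁻¹Q)K⁻¹ = [[2, 2], [-2, 3]].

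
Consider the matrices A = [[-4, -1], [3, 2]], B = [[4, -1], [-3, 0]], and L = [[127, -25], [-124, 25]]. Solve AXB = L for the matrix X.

X = A⁻¹LB⁻¹ (apply A⁻¹ on the left and B⁻¹ on the right).
det A = -5; the adjugate gives A⁻¹ = [[-2/5, -1/5], [3/5, 4/5]].
det B = -3, so B⁻¹ = [[0, -1/3], [-1, -4/3]].
A⁻¹L = [[-26, 5], [-23, 5]].
X = (A⁻¹L)B⁻¹ = [[-5, 2], [-5, 1]].

X = [[-5, 2], [-5, 1]]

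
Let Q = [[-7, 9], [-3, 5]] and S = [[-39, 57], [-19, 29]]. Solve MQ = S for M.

Right-multiplying both sides by Q⁻¹ gives M = SQ⁻¹.
det Q = -8, so Q⁻¹ = [[-5/8, 9/8], [-3/8, 7/8]].
M = SQ⁻¹ = [[-39, 57], [-19, 29]] · [[-5/8, 9/8], [-3/8, 7/8]] = [[3, 6], [1, 4]].

M = [[3, 6], [1, 4]]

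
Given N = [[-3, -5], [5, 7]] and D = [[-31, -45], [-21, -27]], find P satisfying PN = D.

Right-multiplying both sides by N⁻¹ gives P = DN⁻¹.
N has determinant 4; N⁻¹ = [[7/4, 5/4], [-5/4, -3/4]].
P = DN⁻¹ = [[-31, -45], [-21, -27]] · [[7/4, 5/4], [-5/4, -3/4]] = [[2, -5], [-3, -6]].

P = [[2, -5], [-3, -6]]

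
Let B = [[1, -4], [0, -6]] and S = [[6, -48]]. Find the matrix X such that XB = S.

X = [[6, 4]]

B is on the right of X, so right-multiply by B⁻¹: X = SB⁻¹.
det B = -6, so B⁻¹ = [[1, -2/3], [0, -1/6]].
X = SB⁻¹ = [[6, -48]] · [[1, -2/3], [0, -1/6]] = [[6, 4]].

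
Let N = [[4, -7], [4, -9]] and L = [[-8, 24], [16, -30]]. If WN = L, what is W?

Since N sits to the right of W, W = LN⁻¹.
N has determinant -8; N⁻¹ = [[9/8, -7/8], [1/2, -1/2]].
W = LN⁻¹ = [[-8, 24], [16, -30]] · [[9/8, -7/8], [1/2, -1/2]] = [[3, -5], [3, 1]].

W = [[3, -5], [3, 1]]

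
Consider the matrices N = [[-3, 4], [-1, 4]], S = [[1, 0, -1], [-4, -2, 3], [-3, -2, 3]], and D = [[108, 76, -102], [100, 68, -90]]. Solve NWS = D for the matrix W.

Isolating W: multiply by N⁻¹ from the left and S⁻¹ from the right, so W = N⁻¹DS⁻¹.
det N = -8; the adjugate gives N⁻¹ = [[-1/2, 1/2], [-1/8, 3/8]].
S has determinant -2; S⁻¹ = [[0, -1, 1], [-3/2, 0, -1/2], [-1, -1, 1]].
N⁻¹D = [[-4, -4, 6], [24, 16, -21]].
W = (N⁻¹D)S⁻¹ = [[0, -2, 4], [-3, -3, -5]].

W = [[0, -2, 4], [-3, -3, -5]]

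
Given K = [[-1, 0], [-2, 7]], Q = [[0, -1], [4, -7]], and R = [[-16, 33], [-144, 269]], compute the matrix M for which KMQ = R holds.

Left-multiply by K⁻¹ and right-multiply by Q⁻¹: M = K⁻¹RQ⁻¹.
K has determinant -7; K⁻¹ = [[-1, 0], [-2/7, 1/7]].
Q has determinant 4; Q⁻¹ = [[-7/4, 1/4], [-1, 0]].
K⁻¹R = [[16, -33], [-16, 29]].
M = (K⁻¹R)Q⁻¹ = [[5, 4], [-1, -4]].

M = [[5, 4], [-1, -4]]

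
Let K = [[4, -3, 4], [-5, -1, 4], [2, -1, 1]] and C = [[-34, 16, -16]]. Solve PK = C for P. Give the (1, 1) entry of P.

K is on the right of P, so right-multiply by K⁻¹: P = CK⁻¹.
det K = 1; the adjugate gives K⁻¹ = [[3, -1, -8], [13, -4, -36], [7, -2, -19]].
P = CK⁻¹ = [[-34, 16, -16]] · [[3, -1, -8], [13, -4, -36], [7, -2, -19]] = [[-6, 2, 0]].

-6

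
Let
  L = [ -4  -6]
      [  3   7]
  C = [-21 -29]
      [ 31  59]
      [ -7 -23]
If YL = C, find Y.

Y = [[6, 1], [-4, 5], [-2, -5]]

Since L sits to the right of Y, Y = CL⁻¹.
det L = -10, so L⁻¹ = [[-7/10, -3/5], [3/10, 2/5]].
Y = CL⁻¹ = [[-21, -29], [31, 59], [-7, -23]] · [[-7/10, -3/5], [3/10, 2/5]] = [[6, 1], [-4, 5], [-2, -5]].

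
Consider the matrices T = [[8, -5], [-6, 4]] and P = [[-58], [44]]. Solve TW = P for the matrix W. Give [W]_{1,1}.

-6

Left-multiplying both sides by T⁻¹ gives W = T⁻¹P.
T has determinant 2; T⁻¹ = [[2, 5/2], [3, 4]].
W = T⁻¹P = [[2, 5/2], [3, 4]] · [[-58], [44]] = [[-6], [2]].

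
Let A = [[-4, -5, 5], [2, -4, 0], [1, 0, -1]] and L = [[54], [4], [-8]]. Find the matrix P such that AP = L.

P = [[-6], [-4], [2]]

Since A multiplies P on the left, P = A⁻¹L.
A has determinant -6; A⁻¹ = [[-2/3, 5/6, -10/3], [-1/3, 1/6, -5/3], [-2/3, 5/6, -13/3]].
P = A⁻¹L = [[-2/3, 5/6, -10/3], [-1/3, 1/6, -5/3], [-2/3, 5/6, -13/3]] · [[54], [4], [-8]] = [[-6], [-4], [2]].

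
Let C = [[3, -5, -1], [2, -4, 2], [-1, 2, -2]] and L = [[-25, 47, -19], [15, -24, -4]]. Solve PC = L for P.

Right-multiplying both sides by C⁻¹ gives P = LC⁻¹.
det C = 2, so C⁻¹ = [[2, -6, -7], [1, -7/2, -4], [0, -1/2, -1]].
P = LC⁻¹ = [[-25, 47, -19], [15, -24, -4]] · [[2, -6, -7], [1, -7/2, -4], [0, -1/2, -1]] = [[-3, -5, 6], [6, -4, -5]].

P = [[-3, -5, 6], [6, -4, -5]]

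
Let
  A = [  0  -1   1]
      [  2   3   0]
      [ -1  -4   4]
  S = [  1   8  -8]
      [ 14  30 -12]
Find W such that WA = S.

A is on the right of W, so right-multiply by A⁻¹: W = SA⁻¹.
A has determinant 3; A⁻¹ = [[4, 0, -1], [-8/3, 1/3, 2/3], [-5/3, 1/3, 2/3]].
W = SA⁻¹ = [[1, 8, -8], [14, 30, -12]] · [[4, 0, -1], [-8/3, 1/3, 2/3], [-5/3, 1/3, 2/3]] = [[-4, 0, -1], [-4, 6, -2]].

W = [[-4, 0, -1], [-4, 6, -2]]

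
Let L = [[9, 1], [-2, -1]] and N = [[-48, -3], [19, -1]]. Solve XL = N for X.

Since L sits to the right of X, X = NL⁻¹.
L has determinant -7; L⁻¹ = [[1/7, 1/7], [-2/7, -9/7]].
X = NL⁻¹ = [[-48, -3], [19, -1]] · [[1/7, 1/7], [-2/7, -9/7]] = [[-6, -3], [3, 4]].

X = [[-6, -3], [3, 4]]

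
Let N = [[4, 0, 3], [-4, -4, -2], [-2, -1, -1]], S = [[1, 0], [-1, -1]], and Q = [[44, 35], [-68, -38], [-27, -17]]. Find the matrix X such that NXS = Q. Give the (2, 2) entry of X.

-2

Left-multiply by N⁻¹ and right-multiply by S⁻¹: X = N⁻¹QS⁻¹.
N has determinant -4; N⁻¹ = [[-1/2, 3/4, -3], [0, -1/2, 1], [1, -1, 4]].
det S = -1; the adjugate gives S⁻¹ = [[1, 0], [-1, -1]].
N⁻¹Q = [[8, 5], [7, 2], [4, 5]].
X = (N⁻¹Q)S⁻¹ = [[3, -5], [5, -2], [-1, -5]].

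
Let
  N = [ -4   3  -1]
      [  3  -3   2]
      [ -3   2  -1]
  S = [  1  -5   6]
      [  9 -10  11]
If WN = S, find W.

N is on the right of W, so right-multiply by N⁻¹: W = SN⁻¹.
det N = -2, so N⁻¹ = [[1/2, -1/2, -3/2], [3/2, -1/2, -5/2], [3/2, 1/2, -3/2]].
W = SN⁻¹ = [[1, -5, 6], [9, -10, 11]] · [[1/2, -1/2, -3/2], [3/2, -1/2, -5/2], [3/2, 1/2, -3/2]] = [[2, 5, 2], [6, 6, -5]].

W = [[2, 5, 2], [6, 6, -5]]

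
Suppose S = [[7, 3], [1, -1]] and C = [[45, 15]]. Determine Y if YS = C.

Y = [[6, 3]]

Right-multiplying both sides by S⁻¹ gives Y = CS⁻¹.
det S = -10; the adjugate gives S⁻¹ = [[1/10, 3/10], [1/10, -7/10]].
Y = CS⁻¹ = [[45, 15]] · [[1/10, 3/10], [1/10, -7/10]] = [[6, 3]].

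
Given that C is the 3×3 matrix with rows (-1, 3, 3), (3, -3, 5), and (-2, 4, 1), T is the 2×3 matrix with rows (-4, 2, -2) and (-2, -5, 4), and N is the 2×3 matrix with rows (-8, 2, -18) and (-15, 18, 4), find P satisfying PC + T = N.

P = [[-2, -2, 0], [0, -1, 5]]

PC = N − T = [[-4, 0, -16], [-13, 23, 0]].
C is on the right of P, so right-multiply by C⁻¹: P = (N − T)C⁻¹.
det C = 2, so C⁻¹ = [[-23/2, 9/2, 12], [-13/2, 5/2, 7], [3, -1, -3]].
P = (N − T)C⁻¹ = [[-2, -2, 0], [0, -1, 5]].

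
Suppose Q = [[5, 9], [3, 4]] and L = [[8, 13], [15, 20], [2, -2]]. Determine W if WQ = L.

W = [[1, 1], [0, 5], [-2, 4]]

Q is on the right of W, so right-multiply by Q⁻¹: W = LQ⁻¹.
det Q = -7, so Q⁻¹ = [[-4/7, 9/7], [3/7, -5/7]].
W = LQ⁻¹ = [[8, 13], [15, 20], [2, -2]] · [[-4/7, 9/7], [3/7, -5/7]] = [[1, 1], [0, 5], [-2, 4]].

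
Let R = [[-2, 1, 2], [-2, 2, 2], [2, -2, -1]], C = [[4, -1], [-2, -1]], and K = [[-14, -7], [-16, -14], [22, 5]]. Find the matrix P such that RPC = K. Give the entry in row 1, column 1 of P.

5

Left-multiply by R⁻¹ and right-multiply by C⁻¹: P = R⁻¹KC⁻¹.
R has determinant -2; R⁻¹ = [[-1, 3/2, 1], [-1, 1, 0], [0, 1, 1]].
C has determinant -6; C⁻¹ = [[1/6, -1/6], [-1/3, -2/3]].
R⁻¹K = [[12, -9], [-2, -7], [6, -9]].
P = (R⁻¹K)C⁻¹ = [[5, 4], [2, 5], [4, 5]].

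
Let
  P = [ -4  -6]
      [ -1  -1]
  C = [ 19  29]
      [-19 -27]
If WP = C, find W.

W = [[-5, 1], [4, 3]]

Since P sits to the right of W, W = CP⁻¹.
P has determinant -2; P⁻¹ = [[1/2, -3], [-1/2, 2]].
W = CP⁻¹ = [[19, 29], [-19, -27]] · [[1/2, -3], [-1/2, 2]] = [[-5, 1], [4, 3]].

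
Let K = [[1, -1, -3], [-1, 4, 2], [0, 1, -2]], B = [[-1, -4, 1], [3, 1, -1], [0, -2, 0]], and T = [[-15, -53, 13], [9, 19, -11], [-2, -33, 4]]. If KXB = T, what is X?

X = [[2, -5, 4], [-1, -1, 5], [-3, -1, -1]]

X = K⁻¹TB⁻¹ (apply K⁻¹ on the left and B⁻¹ on the right).
K has determinant -5; K⁻¹ = [[2, 1, -2], [2/5, 2/5, -1/5], [1/5, 1/5, -3/5]].
B has determinant -4; B⁻¹ = [[1/2, 1/2, -3/4], [0, 0, -1/2], [3/2, 1/2, -11/4]].
K⁻¹T = [[-17, -21, 7], [-2, -7, 0], [0, 13, -2]].
X = (K⁻¹T)B⁻¹ = [[2, -5, 4], [-1, -1, 5], [-3, -1, -1]].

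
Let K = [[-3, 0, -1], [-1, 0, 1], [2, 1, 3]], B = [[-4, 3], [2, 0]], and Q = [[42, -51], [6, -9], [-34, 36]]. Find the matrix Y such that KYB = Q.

Isolating Y: multiply by K⁻¹ from the left and B⁻¹ from the right, so Y = K⁻¹QB⁻¹.
det K = 4, so K⁻¹ = [[-1/4, -1/4, 0], [5/4, -7/4, 1], [-1/4, 3/4, 0]].
B has determinant -6; B⁻¹ = [[0, 1/2], [1/3, 2/3]].
K⁻¹Q = [[-12, 15], [8, -12], [-6, 6]].
Y = (K⁻¹Q)B⁻¹ = [[5, 4], [-4, -4], [2, 1]].

Y = [[5, 4], [-4, -4], [2, 1]]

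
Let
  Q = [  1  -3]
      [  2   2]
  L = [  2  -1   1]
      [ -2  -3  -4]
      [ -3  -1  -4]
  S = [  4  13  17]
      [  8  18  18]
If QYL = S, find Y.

Y = Q⁻¹SL⁻¹ (apply Q⁻¹ on the left and L⁻¹ on the right).
det Q = 8, so Q⁻¹ = [[1/4, 3/8], [-1/4, 1/8]].
det L = 5, so L⁻¹ = [[8/5, -1, 7/5], [4/5, -1, 6/5], [-7/5, 1, -8/5]].
Q⁻¹S = [[4, 10, 11], [0, -1, -2]].
Y = (Q⁻¹S)L⁻¹ = [[-1, -3, 0], [2, -1, 2]].

Y = [[-1, -3, 0], [2, -1, 2]]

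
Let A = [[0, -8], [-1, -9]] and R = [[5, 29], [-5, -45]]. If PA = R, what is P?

P = [[2, -5], [0, 5]]

Right-multiplying both sides by A⁻¹ gives P = RA⁻¹.
det A = -8, so A⁻¹ = [[9/8, -1], [-1/8, 0]].
P = RA⁻¹ = [[5, 29], [-5, -45]] · [[9/8, -1], [-1/8, 0]] = [[2, -5], [0, 5]].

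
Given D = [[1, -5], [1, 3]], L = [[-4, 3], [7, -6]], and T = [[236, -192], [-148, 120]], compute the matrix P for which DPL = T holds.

P = [[1, 0], [5, -4]]

P = D⁻¹TL⁻¹ (apply D⁻¹ on the left and L⁻¹ on the right).
D has determinant 8; D⁻¹ = [[3/8, 5/8], [-1/8, 1/8]].
L has determinant 3; L⁻¹ = [[-2, -1], [-7/3, -4/3]].
D⁻¹T = [[-4, 3], [-48, 39]].
P = (D⁻¹T)L⁻¹ = [[1, 0], [5, -4]].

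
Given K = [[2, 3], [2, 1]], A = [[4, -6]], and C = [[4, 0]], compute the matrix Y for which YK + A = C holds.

Y = [[3, -3]]

YK = C − A = [[0, 6]].
Since K sits to the right of Y, Y = (C − A)K⁻¹.
det K = -4; the adjugate gives K⁻¹ = [[-1/4, 3/4], [1/2, -1/2]].
Y = (C − A)K⁻¹ = [[3, -3]].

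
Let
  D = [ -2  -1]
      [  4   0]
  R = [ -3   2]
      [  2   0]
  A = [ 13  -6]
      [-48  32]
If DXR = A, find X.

X = [[4, 0], [-5, -2]]

Isolating X: multiply by D⁻¹ from the left and R⁻¹ from the right, so X = D⁻¹AR⁻¹.
det D = 4, so D⁻¹ = [[0, 1/4], [-1, -1/2]].
R has determinant -4; R⁻¹ = [[0, 1/2], [1/2, 3/4]].
D⁻¹A = [[-12, 8], [11, -10]].
X = (D⁻¹A)R⁻¹ = [[4, 0], [-5, -2]].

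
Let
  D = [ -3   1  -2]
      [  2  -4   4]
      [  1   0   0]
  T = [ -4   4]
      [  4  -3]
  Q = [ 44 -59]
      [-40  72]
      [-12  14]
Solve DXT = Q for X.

X = [[5, 2], [-5, -5], [3, 2]]

Isolating X: multiply by D⁻¹ from the left and T⁻¹ from the right, so X = D⁻¹QT⁻¹.
det D = -4; the adjugate gives D⁻¹ = [[0, 0, 1], [-1, -1/2, -2], [-1, -1/4, -5/2]].
det T = -4; the adjugate gives T⁻¹ = [[3/4, 1], [1, 1]].
D⁻¹Q = [[-12, 14], [0, -5], [-4, 6]].
X = (D⁻¹Q)T⁻¹ = [[5, 2], [-5, -5], [3, 2]].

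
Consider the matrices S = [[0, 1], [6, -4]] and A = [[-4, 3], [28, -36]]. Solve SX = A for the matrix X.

X = [[2, -4], [-4, 3]]

Left-multiplying both sides by S⁻¹ gives X = S⁻¹A.
det S = -6; the adjugate gives S⁻¹ = [[2/3, 1/6], [1, 0]].
X = S⁻¹A = [[2/3, 1/6], [1, 0]] · [[-4, 3], [28, -36]] = [[2, -4], [-4, 3]].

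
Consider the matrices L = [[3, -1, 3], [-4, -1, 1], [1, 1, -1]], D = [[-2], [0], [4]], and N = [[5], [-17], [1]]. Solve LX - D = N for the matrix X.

LX = N + D = [[3], [-17], [5]].
L is on the left of X, so left-multiply by L⁻¹: X = L⁻¹(N + D).
det L = -6, so L⁻¹ = [[0, -1/3, -1/3], [1/2, 1, 5/2], [1/2, 2/3, 7/6]].
X = L⁻¹(N + D) = [[4], [-3], [-4]].

X = [[4], [-3], [-4]]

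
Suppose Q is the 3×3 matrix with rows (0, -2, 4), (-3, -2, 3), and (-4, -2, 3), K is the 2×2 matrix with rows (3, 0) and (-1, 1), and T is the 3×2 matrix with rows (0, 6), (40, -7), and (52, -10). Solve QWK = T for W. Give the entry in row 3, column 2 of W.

Left-multiply by Q⁻¹ and right-multiply by K⁻¹: W = Q⁻¹TK⁻¹.
Q has determinant -2; Q⁻¹ = [[0, 1, -1], [3/2, -8, 6], [1, -4, 3]].
det K = 3; the adjugate gives K⁻¹ = [[1/3, 0], [1/3, 1]].
Q⁻¹T = [[-12, 3], [-8, 5], [-4, 4]].
W = (Q⁻¹T)K⁻¹ = [[-3, 3], [-1, 5], [0, 4]].

4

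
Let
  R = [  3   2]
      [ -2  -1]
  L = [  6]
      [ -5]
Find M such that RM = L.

R is on the left of M, so left-multiply by R⁻¹: M = R⁻¹L.
det R = 1, so R⁻¹ = [[-1, -2], [2, 3]].
M = R⁻¹L = [[-1, -2], [2, 3]] · [[6], [-5]] = [[4], [-3]].

M = [[4], [-3]]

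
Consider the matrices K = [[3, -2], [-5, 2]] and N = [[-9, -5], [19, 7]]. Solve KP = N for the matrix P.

P = [[-5, -1], [-3, 1]]

Left-multiplying both sides by K⁻¹ gives P = K⁻¹N.
det K = -4, so K⁻¹ = [[-1/2, -1/2], [-5/4, -3/4]].
P = K⁻¹N = [[-1/2, -1/2], [-5/4, -3/4]] · [[-9, -5], [19, 7]] = [[-5, -1], [-3, 1]].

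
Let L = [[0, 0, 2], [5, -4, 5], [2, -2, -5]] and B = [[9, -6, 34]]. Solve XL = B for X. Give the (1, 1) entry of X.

2

L is on the right of X, so right-multiply by L⁻¹: X = BL⁻¹.
det L = -4; the adjugate gives L⁻¹ = [[-15/2, 1, -2], [-35/4, 1, -5/2], [1/2, 0, 0]].
X = BL⁻¹ = [[9, -6, 34]] · [[-15/2, 1, -2], [-35/4, 1, -5/2], [1/2, 0, 0]] = [[2, 3, -3]].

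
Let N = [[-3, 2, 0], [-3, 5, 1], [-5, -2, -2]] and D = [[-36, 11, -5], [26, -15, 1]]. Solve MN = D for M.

N is on the right of M, so right-multiply by N⁻¹: M = DN⁻¹.
det N = 2; the adjugate gives N⁻¹ = [[-4, 2, 1], [-11/2, 3, 3/2], [31/2, -8, -9/2]].
M = DN⁻¹ = [[-36, 11, -5], [26, -15, 1]] · [[-4, 2, 1], [-11/2, 3, 3/2], [31/2, -8, -9/2]] = [[6, 1, 3], [-6, -1, -1]].

M = [[6, 1, 3], [-6, -1, -1]]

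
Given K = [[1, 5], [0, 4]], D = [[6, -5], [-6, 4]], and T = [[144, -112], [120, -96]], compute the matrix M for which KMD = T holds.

Isolating M: multiply by K⁻¹ from the left and D⁻¹ from the right, so M = K⁻¹TD⁻¹.
det K = 4; the adjugate gives K⁻¹ = [[1, -5/4], [0, 1/4]].
det D = -6; the adjugate gives D⁻¹ = [[-2/3, -5/6], [-1, -1]].
K⁻¹T = [[-6, 8], [30, -24]].
M = (K⁻¹T)D⁻¹ = [[-4, -3], [4, -1]].

M = [[-4, -3], [4, -1]]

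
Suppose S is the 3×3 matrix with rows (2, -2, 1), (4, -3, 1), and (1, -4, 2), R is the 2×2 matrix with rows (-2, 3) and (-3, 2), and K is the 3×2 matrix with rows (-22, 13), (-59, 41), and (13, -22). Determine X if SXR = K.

X = S⁻¹KR⁻¹ (apply S⁻¹ on the left and R⁻¹ on the right).
S has determinant -3; S⁻¹ = [[2/3, 0, -1/3], [7/3, -1, -2/3], [13/3, -2, -2/3]].
det R = 5, so R⁻¹ = [[2/5, -3/5], [3/5, -2/5]].
S⁻¹K = [[-19, 16], [-1, 4], [14, -11]].
X = (S⁻¹K)R⁻¹ = [[2, 5], [2, -1], [-1, -4]].

X = [[2, 5], [2, -1], [-1, -4]]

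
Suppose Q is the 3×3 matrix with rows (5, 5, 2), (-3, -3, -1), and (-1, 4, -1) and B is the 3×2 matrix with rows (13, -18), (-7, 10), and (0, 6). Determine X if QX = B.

Q is on the left of X, so left-multiply by Q⁻¹: X = Q⁻¹B.
det Q = -5; the adjugate gives Q⁻¹ = [[-7/5, -13/5, -1/5], [2/5, 3/5, 1/5], [3, 5, 0]].
X = Q⁻¹B = [[-7/5, -13/5, -1/5], [2/5, 3/5, 1/5], [3, 5, 0]] · [[13, -18], [-7, 10], [0, 6]] = [[0, -2], [1, 0], [4, -4]].

X = [[0, -2], [1, 0], [4, -4]]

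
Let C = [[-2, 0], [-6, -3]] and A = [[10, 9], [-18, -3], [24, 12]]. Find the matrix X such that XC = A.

X = [[4, -3], [6, 1], [0, -4]]

Since C sits to the right of X, X = AC⁻¹.
C has determinant 6; C⁻¹ = [[-1/2, 0], [1, -1/3]].
X = AC⁻¹ = [[10, 9], [-18, -3], [24, 12]] · [[-1/2, 0], [1, -1/3]] = [[4, -3], [6, 1], [0, -4]].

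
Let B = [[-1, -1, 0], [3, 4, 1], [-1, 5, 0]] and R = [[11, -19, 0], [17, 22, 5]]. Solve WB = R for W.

W = [[-6, 0, -5], [-2, 5, 0]]

Since B sits to the right of W, W = RB⁻¹.
det B = 6; the adjugate gives B⁻¹ = [[-5/6, 0, -1/6], [-1/6, 0, 1/6], [19/6, 1, -1/6]].
W = RB⁻¹ = [[11, -19, 0], [17, 22, 5]] · [[-5/6, 0, -1/6], [-1/6, 0, 1/6], [19/6, 1, -1/6]] = [[-6, 0, -5], [-2, 5, 0]].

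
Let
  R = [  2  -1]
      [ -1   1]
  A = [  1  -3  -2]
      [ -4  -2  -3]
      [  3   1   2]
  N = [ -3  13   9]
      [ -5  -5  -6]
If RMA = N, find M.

M = R⁻¹NA⁻¹ (apply R⁻¹ on the left and A⁻¹ on the right).
R has determinant 1; R⁻¹ = [[1, 1], [1, 2]].
det A = -2, so A⁻¹ = [[1/2, -2, -5/2], [1/2, -4, -11/2], [-1, 5, 7]].
R⁻¹N = [[-8, 8, 3], [-13, 3, -3]].
M = (R⁻¹N)A⁻¹ = [[-3, -1, -3], [-2, -1, -5]].

M = [[-3, -1, -3], [-2, -1, -5]]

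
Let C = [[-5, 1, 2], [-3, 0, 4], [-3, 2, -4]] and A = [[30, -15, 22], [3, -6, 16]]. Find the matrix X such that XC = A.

Since C sits to the right of X, X = AC⁻¹.
det C = 4; the adjugate gives C⁻¹ = [[-2, 2, 1], [-6, 13/2, 7/2], [-3/2, 7/4, 3/4]].
X = AC⁻¹ = [[30, -15, 22], [3, -6, 16]] · [[-2, 2, 1], [-6, 13/2, 7/2], [-3/2, 7/4, 3/4]] = [[-3, 1, -6], [6, -5, -6]].

X = [[-3, 1, -6], [6, -5, -6]]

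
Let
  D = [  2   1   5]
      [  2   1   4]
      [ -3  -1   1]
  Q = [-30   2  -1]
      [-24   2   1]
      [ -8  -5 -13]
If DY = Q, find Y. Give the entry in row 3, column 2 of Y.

0

Since D multiplies Y on the left, Y = D⁻¹Q.
D has determinant 1; D⁻¹ = [[5, -6, -1], [-14, 17, 2], [1, -1, 0]].
Y = D⁻¹Q = [[5, -6, -1], [-14, 17, 2], [1, -1, 0]] · [[-30, 2, -1], [-24, 2, 1], [-8, -5, -13]] = [[2, 3, 2], [-4, -4, 5], [-6, 0, -2]].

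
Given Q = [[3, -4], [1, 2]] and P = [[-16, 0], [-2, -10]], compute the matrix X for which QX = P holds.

Left-multiplying both sides by Q⁻¹ gives X = Q⁻¹P.
det Q = 10, so Q⁻¹ = [[1/5, 2/5], [-1/10, 3/10]].
X = Q⁻¹P = [[1/5, 2/5], [-1/10, 3/10]] · [[-16, 0], [-2, -10]] = [[-4, -4], [1, -3]].

X = [[-4, -4], [1, -3]]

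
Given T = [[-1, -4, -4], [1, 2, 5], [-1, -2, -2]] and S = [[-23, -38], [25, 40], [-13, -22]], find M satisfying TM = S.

Left-multiplying both sides by T⁻¹ gives M = T⁻¹S.
T has determinant 6; T⁻¹ = [[1, 0, -2], [-1/2, -1/3, 1/6], [0, 1/3, 1/3]].
M = T⁻¹S = [[1, 0, -2], [-1/2, -1/3, 1/6], [0, 1/3, 1/3]] · [[-23, -38], [25, 40], [-13, -22]] = [[3, 6], [1, 2], [4, 6]].

M = [[3, 6], [1, 2], [4, 6]]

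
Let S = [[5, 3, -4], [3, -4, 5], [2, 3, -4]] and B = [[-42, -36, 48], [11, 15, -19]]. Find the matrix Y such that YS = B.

Since S sits to the right of Y, Y = BS⁻¹.
det S = 3; the adjugate gives S⁻¹ = [[1/3, 0, -1/3], [22/3, -4, -37/3], [17/3, -3, -29/3]].
Y = BS⁻¹ = [[-42, -36, 48], [11, 15, -19]] · [[1/3, 0, -1/3], [22/3, -4, -37/3], [17/3, -3, -29/3]] = [[-6, 0, -6], [6, -3, -5]].

Y = [[-6, 0, -6], [6, -3, -5]]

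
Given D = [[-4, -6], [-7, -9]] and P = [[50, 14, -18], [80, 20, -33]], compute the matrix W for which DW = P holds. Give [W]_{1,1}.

Since D multiplies W on the left, W = D⁻¹P.
det D = -6, so D⁻¹ = [[3/2, -1], [-7/6, 2/3]].
W = D⁻¹P = [[3/2, -1], [-7/6, 2/3]] · [[50, 14, -18], [80, 20, -33]] = [[-5, 1, 6], [-5, -3, -1]].

-5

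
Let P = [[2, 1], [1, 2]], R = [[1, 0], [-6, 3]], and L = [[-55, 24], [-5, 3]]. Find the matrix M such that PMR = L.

Left-multiply by P⁻¹ and right-multiply by R⁻¹: M = P⁻¹LR⁻¹.
P has determinant 3; P⁻¹ = [[2/3, -1/3], [-1/3, 2/3]].
R has determinant 3; R⁻¹ = [[1, 0], [2, 1/3]].
P⁻¹L = [[-35, 15], [15, -6]].
M = (P⁻¹L)R⁻¹ = [[-5, 5], [3, -2]].

M = [[-5, 5], [3, -2]]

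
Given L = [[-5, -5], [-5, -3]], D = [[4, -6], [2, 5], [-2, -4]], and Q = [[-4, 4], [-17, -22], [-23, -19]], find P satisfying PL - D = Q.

P = [[1, -1], [4, -1], [4, 1]]

PL = Q + D = [[0, -2], [-15, -17], [-25, -23]].
Right-multiplying both sides by L⁻¹ gives P = (Q + D)L⁻¹.
det L = -10; the adjugate gives L⁻¹ = [[3/10, -1/2], [-1/2, 1/2]].
P = (Q + D)L⁻¹ = [[1, -1], [4, -1], [4, 1]].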